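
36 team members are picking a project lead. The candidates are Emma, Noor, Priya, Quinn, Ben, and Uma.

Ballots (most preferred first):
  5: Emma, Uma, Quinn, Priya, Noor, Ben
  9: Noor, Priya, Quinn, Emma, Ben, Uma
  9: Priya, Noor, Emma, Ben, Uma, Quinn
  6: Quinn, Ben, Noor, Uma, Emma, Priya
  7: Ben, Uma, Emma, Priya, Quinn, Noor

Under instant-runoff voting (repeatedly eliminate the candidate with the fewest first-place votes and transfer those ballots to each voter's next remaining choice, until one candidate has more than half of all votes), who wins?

Round 1: Emma 5, Noor 9, Priya 9, Quinn 6, Ben 7, Uma 0. Uma eliminated.
Round 2: Emma 5, Noor 9, Priya 9, Quinn 6, Ben 7. Emma eliminated.
Round 3: Noor 9, Priya 9, Quinn 11, Ben 7. Ben eliminated.
Round 4: Noor 9, Priya 16, Quinn 11. Noor eliminated.
Round 5: Priya 25, Quinn 11. Priya has a majority (≥19).

Priya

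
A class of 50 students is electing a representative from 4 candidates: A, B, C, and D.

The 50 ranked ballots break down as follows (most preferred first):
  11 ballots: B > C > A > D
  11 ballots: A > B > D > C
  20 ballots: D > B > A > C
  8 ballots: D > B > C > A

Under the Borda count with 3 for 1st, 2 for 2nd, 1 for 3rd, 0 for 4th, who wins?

B

A: 11×1 + 11×3 + 20×1 + 8×0 = 64
B: 11×3 + 11×2 + 20×2 + 8×2 = 111
C: 11×2 + 11×0 + 20×0 + 8×1 = 30
D: 11×0 + 11×1 + 20×3 + 8×3 = 95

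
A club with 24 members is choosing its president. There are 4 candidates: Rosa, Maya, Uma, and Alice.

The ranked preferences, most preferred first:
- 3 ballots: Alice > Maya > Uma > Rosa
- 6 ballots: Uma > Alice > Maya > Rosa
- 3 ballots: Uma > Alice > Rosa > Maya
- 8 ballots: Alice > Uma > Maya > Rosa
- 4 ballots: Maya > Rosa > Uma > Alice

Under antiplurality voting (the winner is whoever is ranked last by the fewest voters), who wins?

Uma

Last-place votes: Rosa 17, Maya 3, Uma 0, Alice 4.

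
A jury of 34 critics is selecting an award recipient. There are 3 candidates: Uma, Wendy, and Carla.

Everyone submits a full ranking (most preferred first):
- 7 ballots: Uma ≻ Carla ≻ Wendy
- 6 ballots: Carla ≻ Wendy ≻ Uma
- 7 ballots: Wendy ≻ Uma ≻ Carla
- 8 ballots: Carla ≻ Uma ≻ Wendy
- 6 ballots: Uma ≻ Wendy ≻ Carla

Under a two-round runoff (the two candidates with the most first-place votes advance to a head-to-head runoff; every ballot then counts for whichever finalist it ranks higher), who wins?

Round 1 first-place votes: Uma 13, Wendy 7, Carla 14. Carla and Uma advance.
Runoff: Carla is ranked above Uma on 14 ballots, Uma above Carla on 20.

Uma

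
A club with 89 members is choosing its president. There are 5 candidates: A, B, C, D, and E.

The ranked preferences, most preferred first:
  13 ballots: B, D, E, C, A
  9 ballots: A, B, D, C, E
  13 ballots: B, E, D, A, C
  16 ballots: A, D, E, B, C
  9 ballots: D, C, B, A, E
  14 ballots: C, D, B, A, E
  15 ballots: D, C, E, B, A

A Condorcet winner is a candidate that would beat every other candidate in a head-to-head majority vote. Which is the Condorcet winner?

D

D vs A: 64–25
D vs B: 54–35
D vs C: 75–14
D vs E: 76–13
D beats every other candidate.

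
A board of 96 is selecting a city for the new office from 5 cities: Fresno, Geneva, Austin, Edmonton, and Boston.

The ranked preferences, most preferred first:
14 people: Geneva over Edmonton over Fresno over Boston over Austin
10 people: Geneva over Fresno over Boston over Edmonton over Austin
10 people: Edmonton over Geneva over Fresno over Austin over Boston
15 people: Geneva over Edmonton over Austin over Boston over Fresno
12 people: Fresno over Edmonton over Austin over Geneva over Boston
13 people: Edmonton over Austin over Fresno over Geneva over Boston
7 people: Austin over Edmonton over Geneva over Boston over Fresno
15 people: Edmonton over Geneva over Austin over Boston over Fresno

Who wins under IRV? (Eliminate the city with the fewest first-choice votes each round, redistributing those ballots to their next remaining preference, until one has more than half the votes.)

Round 1: Fresno 12, Geneva 39, Austin 7, Edmonton 38, Boston 0. Boston eliminated.
Round 2: Fresno 12, Geneva 39, Austin 7, Edmonton 38. Austin eliminated.
Round 3: Fresno 12, Geneva 39, Edmonton 45. Fresno eliminated.
Round 4: Geneva 39, Edmonton 57. Edmonton has a majority (≥49).

Edmonton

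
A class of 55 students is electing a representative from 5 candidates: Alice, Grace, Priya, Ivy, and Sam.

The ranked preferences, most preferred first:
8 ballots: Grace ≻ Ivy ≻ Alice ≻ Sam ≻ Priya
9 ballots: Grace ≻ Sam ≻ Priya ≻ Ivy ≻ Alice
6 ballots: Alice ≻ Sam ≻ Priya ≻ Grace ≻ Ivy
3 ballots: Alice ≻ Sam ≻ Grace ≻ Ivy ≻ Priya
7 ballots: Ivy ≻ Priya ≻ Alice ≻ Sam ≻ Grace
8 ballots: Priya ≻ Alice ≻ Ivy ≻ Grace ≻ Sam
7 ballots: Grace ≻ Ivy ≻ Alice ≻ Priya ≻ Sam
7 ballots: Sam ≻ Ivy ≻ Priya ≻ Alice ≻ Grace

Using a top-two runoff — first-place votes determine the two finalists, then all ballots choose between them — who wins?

Alice

Round 1 first-place votes: Alice 9, Grace 24, Priya 8, Ivy 7, Sam 7. Grace and Alice advance.
Runoff: Grace is ranked above Alice on 24 ballots, Alice above Grace on 31.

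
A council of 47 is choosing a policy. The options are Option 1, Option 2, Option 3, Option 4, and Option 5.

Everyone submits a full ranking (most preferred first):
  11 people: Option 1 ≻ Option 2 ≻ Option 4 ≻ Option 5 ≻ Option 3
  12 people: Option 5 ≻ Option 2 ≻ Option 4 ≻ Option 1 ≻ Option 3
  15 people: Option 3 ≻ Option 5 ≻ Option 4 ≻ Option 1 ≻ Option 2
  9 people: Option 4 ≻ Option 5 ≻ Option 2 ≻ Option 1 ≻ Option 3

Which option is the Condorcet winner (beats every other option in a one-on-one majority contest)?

Option 5 vs Option 1: 36–11
Option 5 vs Option 2: 36–11
Option 5 vs Option 3: 32–15
Option 5 vs Option 4: 27–20
Option 5 beats every other option.

Option 5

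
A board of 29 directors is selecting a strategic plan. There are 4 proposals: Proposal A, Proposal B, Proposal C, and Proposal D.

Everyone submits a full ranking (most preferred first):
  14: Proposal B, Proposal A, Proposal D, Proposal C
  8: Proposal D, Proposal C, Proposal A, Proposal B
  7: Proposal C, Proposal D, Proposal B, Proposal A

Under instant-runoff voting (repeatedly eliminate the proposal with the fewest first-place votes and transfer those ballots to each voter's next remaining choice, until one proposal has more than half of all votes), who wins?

Round 1: Proposal A 0, Proposal B 14, Proposal C 7, Proposal D 8. Proposal A eliminated.
Round 2: Proposal B 14, Proposal C 7, Proposal D 8. Proposal C eliminated.
Round 3: Proposal B 14, Proposal D 15. Proposal D has a majority (≥15).

Proposal D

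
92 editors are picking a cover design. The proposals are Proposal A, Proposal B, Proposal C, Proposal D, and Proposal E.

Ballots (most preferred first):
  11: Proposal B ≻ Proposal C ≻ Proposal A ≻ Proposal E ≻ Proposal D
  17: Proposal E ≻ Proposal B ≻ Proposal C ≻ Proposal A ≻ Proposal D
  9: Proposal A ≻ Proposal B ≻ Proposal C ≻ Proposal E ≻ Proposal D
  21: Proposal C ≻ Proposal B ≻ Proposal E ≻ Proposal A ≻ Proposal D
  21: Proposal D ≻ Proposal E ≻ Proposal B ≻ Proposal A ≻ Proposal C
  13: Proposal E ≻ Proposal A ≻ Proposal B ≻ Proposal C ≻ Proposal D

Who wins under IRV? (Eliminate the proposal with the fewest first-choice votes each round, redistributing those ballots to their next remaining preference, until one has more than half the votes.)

Round 1: Proposal A 9, Proposal B 11, Proposal C 21, Proposal D 21, Proposal E 30. Proposal A eliminated.
Round 2: Proposal B 20, Proposal C 21, Proposal D 21, Proposal E 30. Proposal B eliminated.
Round 3: Proposal C 41, Proposal D 21, Proposal E 30. Proposal D eliminated.
Round 4: Proposal C 41, Proposal E 51. Proposal E has a majority (≥47).

Proposal E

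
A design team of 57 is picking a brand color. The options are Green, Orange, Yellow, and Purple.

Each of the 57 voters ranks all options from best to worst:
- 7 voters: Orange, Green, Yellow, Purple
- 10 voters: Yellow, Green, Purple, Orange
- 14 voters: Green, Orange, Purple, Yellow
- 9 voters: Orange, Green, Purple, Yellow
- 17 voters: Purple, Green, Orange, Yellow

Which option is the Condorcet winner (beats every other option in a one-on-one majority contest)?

Green vs Orange: 41–16
Green vs Yellow: 47–10
Green vs Purple: 40–17
Green beats every other option.

Green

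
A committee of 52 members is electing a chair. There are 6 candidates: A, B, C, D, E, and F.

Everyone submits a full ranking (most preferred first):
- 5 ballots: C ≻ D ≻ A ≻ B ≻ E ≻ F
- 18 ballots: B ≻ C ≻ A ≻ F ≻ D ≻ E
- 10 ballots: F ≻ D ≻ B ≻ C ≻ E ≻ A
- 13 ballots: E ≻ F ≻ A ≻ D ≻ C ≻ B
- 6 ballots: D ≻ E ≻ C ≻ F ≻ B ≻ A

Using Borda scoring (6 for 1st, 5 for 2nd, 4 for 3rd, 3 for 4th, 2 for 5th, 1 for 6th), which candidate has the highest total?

F

A: 5×4 + 18×4 + 10×1 + 13×4 + 6×1 = 160
B: 5×3 + 18×6 + 10×4 + 13×1 + 6×2 = 188
C: 5×6 + 18×5 + 10×3 + 13×2 + 6×4 = 200
D: 5×5 + 18×2 + 10×5 + 13×3 + 6×6 = 186
E: 5×2 + 18×1 + 10×2 + 13×6 + 6×5 = 156
F: 5×1 + 18×3 + 10×6 + 13×5 + 6×3 = 202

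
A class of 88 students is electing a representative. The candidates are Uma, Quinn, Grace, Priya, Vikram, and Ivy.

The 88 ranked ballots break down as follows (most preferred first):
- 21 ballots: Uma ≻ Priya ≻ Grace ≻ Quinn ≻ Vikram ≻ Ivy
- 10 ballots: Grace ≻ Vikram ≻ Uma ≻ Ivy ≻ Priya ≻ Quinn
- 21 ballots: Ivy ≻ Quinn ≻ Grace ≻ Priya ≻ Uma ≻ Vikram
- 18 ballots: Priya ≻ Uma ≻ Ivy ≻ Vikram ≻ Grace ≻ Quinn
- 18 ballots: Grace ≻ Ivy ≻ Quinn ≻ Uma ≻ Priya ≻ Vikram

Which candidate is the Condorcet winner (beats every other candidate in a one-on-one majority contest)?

Grace

Grace vs Uma: 49–39
Grace vs Quinn: 67–21
Grace vs Priya: 49–39
Grace vs Vikram: 70–18
Grace vs Ivy: 49–39
Grace beats every other candidate.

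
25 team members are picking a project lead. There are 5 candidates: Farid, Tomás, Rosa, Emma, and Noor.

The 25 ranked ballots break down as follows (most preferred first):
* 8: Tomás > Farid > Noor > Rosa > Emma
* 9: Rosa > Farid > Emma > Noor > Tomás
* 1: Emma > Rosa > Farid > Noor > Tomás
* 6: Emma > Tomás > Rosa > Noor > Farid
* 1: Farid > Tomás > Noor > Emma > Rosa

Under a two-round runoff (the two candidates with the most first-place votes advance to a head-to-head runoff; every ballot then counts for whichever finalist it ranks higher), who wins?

Tomás

Round 1 first-place votes: Farid 1, Tomás 8, Rosa 9, Emma 7, Noor 0. Rosa and Tomás advance.
Runoff: Rosa is ranked above Tomás on 10 ballots, Tomás above Rosa on 15.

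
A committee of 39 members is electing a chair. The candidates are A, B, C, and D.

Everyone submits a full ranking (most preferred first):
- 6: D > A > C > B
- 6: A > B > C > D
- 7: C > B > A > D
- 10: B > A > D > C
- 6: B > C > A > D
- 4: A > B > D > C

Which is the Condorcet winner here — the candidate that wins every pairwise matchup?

B vs A: 23–16
B vs C: 26–13
B vs D: 33–6
B beats every other candidate.

B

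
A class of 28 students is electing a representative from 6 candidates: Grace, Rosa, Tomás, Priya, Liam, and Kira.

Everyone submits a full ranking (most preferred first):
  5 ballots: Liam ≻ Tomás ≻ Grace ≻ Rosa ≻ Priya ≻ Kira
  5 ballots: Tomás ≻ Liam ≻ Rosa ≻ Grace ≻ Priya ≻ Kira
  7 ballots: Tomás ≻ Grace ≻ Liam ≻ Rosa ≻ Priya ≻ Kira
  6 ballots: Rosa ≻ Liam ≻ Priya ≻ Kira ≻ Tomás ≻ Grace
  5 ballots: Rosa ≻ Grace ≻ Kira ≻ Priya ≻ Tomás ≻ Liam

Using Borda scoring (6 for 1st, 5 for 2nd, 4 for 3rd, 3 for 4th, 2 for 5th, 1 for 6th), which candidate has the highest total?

Rosa

Grace: 5×4 + 5×3 + 7×5 + 6×1 + 5×5 = 101
Rosa: 5×3 + 5×4 + 7×3 + 6×6 + 5×6 = 122
Tomás: 5×5 + 5×6 + 7×6 + 6×2 + 5×2 = 119
Priya: 5×2 + 5×2 + 7×2 + 6×4 + 5×3 = 73
Liam: 5×6 + 5×5 + 7×4 + 6×5 + 5×1 = 118
Kira: 5×1 + 5×1 + 7×1 + 6×3 + 5×4 = 55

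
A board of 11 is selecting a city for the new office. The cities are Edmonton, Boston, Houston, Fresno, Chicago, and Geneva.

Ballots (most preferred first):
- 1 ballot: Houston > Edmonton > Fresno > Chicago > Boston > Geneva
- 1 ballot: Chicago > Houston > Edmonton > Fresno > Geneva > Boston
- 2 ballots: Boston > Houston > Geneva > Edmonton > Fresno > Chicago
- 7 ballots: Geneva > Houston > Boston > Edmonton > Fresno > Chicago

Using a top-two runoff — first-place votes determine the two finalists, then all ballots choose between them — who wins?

Round 1 first-place votes: Edmonton 0, Boston 2, Houston 1, Fresno 0, Chicago 1, Geneva 7. Geneva and Boston advance.
Runoff: Geneva is ranked above Boston on 8 ballots, Boston above Geneva on 3.

Geneva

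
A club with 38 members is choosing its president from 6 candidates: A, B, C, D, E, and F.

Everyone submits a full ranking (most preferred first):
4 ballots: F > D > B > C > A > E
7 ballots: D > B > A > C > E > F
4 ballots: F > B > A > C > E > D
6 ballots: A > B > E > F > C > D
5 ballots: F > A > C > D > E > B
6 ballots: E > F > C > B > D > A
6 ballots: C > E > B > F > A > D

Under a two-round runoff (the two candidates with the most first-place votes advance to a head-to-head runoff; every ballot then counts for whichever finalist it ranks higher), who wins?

F

Round 1 first-place votes: A 6, B 0, C 6, D 7, E 6, F 13. F and D advance.
Runoff: F is ranked above D on 31 ballots, D above F on 7.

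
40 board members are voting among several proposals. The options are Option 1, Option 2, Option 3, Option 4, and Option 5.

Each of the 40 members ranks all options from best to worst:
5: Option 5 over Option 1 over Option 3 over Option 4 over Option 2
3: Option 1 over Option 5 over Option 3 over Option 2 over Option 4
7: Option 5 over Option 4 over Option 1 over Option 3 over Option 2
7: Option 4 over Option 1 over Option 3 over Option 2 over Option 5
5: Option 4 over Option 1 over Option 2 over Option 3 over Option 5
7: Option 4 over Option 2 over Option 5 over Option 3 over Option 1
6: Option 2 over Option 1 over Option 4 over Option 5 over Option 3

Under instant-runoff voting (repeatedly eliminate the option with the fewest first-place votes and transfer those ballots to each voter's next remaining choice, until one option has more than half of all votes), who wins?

Option 4

Round 1: Option 1 3, Option 2 6, Option 3 0, Option 4 19, Option 5 12. Option 3 eliminated.
Round 2: Option 1 3, Option 2 6, Option 4 19, Option 5 12. Option 1 eliminated.
Round 3: Option 2 6, Option 4 19, Option 5 15. Option 2 eliminated.
Round 4: Option 4 25, Option 5 15. Option 4 has a majority (≥21).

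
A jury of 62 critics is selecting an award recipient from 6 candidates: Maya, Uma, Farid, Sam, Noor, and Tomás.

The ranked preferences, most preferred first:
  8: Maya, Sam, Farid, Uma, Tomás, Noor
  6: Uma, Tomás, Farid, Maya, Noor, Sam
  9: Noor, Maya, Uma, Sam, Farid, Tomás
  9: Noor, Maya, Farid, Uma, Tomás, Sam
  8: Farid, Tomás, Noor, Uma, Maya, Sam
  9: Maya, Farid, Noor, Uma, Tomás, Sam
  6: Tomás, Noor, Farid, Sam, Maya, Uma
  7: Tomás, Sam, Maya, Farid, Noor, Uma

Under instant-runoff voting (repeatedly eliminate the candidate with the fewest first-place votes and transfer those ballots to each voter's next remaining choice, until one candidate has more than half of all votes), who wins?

Round 1: Maya 17, Uma 6, Farid 8, Sam 0, Noor 18, Tomás 13. Sam eliminated.
Round 2: Maya 17, Uma 6, Farid 8, Noor 18, Tomás 13. Uma eliminated.
Round 3: Maya 17, Farid 8, Noor 18, Tomás 19. Farid eliminated.
Round 4: Maya 17, Noor 18, Tomás 27. Maya eliminated.
Round 5: Noor 27, Tomás 35. Tomás has a majority (≥32).

Tomás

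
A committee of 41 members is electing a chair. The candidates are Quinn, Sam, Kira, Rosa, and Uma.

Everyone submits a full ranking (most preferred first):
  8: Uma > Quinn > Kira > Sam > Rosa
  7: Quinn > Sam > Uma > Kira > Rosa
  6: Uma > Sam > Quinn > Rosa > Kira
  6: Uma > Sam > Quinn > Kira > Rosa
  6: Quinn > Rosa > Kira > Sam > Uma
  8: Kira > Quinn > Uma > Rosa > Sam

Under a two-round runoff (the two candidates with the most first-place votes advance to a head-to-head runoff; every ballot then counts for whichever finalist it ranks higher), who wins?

Quinn

Round 1 first-place votes: Quinn 13, Sam 0, Kira 8, Rosa 0, Uma 20. Uma and Quinn advance.
Runoff: Uma is ranked above Quinn on 20 ballots, Quinn above Uma on 21.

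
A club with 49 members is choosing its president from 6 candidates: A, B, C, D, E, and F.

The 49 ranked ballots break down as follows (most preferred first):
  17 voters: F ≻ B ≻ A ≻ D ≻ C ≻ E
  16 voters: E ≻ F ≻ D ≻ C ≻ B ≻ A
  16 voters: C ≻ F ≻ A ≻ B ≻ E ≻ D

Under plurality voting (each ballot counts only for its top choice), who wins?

First-place votes: A 0, B 0, C 16, D 0, E 16, F 17.

F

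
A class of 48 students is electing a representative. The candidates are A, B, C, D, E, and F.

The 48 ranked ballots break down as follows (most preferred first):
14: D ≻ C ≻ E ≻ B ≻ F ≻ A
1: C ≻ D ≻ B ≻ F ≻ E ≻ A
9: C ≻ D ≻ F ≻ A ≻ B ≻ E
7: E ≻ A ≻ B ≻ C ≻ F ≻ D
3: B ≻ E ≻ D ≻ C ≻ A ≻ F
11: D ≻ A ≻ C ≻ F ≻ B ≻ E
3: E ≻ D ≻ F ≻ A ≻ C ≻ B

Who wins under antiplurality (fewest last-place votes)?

Last-place votes: A 15, B 3, C 0, D 7, E 20, F 3.

C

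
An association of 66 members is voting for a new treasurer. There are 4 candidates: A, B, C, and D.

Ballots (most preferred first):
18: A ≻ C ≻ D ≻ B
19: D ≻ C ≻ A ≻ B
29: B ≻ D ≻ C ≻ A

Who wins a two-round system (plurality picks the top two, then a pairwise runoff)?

Round 1 first-place votes: A 18, B 29, C 0, D 19. B and D advance.
Runoff: B is ranked above D on 29 ballots, D above B on 37.

D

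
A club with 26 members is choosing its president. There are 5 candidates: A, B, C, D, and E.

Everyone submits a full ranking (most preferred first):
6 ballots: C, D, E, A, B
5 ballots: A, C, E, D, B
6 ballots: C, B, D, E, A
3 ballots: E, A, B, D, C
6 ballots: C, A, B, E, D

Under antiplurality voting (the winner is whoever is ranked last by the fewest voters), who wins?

Last-place votes: A 6, B 11, C 3, D 6, E 0.

E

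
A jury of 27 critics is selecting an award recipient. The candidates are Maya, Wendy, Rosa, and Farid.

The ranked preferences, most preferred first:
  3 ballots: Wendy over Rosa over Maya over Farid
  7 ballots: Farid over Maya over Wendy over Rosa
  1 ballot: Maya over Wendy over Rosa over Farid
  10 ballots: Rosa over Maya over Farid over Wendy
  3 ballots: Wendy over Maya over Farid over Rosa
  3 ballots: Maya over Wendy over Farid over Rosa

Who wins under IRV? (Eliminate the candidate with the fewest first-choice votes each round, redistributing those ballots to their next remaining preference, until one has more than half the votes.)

Wendy

Round 1: Maya 4, Wendy 6, Rosa 10, Farid 7. Maya eliminated.
Round 2: Wendy 10, Rosa 10, Farid 7. Farid eliminated.
Round 3: Wendy 17, Rosa 10. Wendy has a majority (≥14).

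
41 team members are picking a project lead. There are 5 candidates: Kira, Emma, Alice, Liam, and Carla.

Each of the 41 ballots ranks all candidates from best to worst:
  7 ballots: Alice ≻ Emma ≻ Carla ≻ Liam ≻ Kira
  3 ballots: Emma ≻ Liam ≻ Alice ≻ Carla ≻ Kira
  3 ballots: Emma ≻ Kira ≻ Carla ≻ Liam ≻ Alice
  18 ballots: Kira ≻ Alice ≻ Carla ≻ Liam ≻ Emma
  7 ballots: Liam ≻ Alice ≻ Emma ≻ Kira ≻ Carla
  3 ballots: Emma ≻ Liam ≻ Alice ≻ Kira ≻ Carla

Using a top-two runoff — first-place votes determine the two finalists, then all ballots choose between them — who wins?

Emma

Round 1 first-place votes: Kira 18, Emma 9, Alice 7, Liam 7, Carla 0. Kira and Emma advance.
Runoff: Kira is ranked above Emma on 18 ballots, Emma above Kira on 23.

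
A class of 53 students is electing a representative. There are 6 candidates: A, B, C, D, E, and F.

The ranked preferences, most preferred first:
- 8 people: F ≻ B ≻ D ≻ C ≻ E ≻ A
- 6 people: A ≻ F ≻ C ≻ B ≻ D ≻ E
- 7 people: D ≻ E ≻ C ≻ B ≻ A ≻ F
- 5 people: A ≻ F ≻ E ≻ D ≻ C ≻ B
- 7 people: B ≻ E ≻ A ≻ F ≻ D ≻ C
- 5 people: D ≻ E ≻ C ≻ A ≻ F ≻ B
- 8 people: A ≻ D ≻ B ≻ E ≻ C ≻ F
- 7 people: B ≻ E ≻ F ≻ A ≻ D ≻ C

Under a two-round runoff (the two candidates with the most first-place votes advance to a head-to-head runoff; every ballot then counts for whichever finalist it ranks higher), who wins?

Round 1 first-place votes: A 19, B 14, C 0, D 12, E 0, F 8. A and B advance.
Runoff: A is ranked above B on 24 ballots, B above A on 29.

B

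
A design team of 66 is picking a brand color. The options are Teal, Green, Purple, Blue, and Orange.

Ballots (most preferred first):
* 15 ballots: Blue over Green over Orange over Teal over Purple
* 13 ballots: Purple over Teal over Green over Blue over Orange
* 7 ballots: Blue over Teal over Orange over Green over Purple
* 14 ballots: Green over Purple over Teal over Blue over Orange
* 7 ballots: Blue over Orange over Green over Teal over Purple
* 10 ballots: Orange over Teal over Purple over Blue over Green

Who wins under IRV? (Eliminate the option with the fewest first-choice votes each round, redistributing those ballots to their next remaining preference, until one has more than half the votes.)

Round 1: Teal 0, Green 14, Purple 13, Blue 29, Orange 10. Teal eliminated.
Round 2: Green 14, Purple 13, Blue 29, Orange 10. Orange eliminated.
Round 3: Green 14, Purple 23, Blue 29. Green eliminated.
Round 4: Purple 37, Blue 29. Purple has a majority (≥34).

Purple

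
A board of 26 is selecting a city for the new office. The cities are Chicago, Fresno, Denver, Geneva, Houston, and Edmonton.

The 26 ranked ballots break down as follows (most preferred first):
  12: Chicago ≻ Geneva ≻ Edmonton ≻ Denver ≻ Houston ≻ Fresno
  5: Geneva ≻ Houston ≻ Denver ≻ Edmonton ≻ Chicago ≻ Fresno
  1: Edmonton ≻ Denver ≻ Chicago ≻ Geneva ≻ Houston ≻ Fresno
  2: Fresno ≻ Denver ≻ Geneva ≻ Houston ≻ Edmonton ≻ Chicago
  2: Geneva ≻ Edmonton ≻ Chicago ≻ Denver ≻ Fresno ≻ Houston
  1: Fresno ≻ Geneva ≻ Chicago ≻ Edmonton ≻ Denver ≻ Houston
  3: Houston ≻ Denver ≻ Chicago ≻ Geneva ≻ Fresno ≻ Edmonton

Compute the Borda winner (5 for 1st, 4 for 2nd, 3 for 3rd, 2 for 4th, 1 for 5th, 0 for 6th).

Chicago: 12×5 + 5×1 + 1×3 + 2×0 + 2×3 + 1×3 + 3×3 = 86
Fresno: 12×0 + 5×0 + 1×0 + 2×5 + 2×1 + 1×5 + 3×1 = 20
Denver: 12×2 + 5×3 + 1×4 + 2×4 + 2×2 + 1×1 + 3×4 = 68
Geneva: 12×4 + 5×5 + 1×2 + 2×3 + 2×5 + 1×4 + 3×2 = 101
Houston: 12×1 + 5×4 + 1×1 + 2×2 + 2×0 + 1×0 + 3×5 = 52
Edmonton: 12×3 + 5×2 + 1×5 + 2×1 + 2×4 + 1×2 + 3×0 = 63

Geneva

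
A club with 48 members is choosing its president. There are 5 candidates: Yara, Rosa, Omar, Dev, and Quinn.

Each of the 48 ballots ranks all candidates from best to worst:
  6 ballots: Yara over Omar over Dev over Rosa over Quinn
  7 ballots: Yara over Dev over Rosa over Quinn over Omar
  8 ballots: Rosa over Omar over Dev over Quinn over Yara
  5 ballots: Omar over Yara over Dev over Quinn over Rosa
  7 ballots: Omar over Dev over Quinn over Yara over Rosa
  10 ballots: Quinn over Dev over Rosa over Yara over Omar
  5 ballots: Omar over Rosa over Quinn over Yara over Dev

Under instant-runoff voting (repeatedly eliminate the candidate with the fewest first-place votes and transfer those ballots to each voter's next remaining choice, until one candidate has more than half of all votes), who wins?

Omar

Round 1: Yara 13, Rosa 8, Omar 17, Dev 0, Quinn 10. Dev eliminated.
Round 2: Yara 13, Rosa 8, Omar 17, Quinn 10. Rosa eliminated.
Round 3: Yara 13, Omar 25, Quinn 10. Omar has a majority (≥25).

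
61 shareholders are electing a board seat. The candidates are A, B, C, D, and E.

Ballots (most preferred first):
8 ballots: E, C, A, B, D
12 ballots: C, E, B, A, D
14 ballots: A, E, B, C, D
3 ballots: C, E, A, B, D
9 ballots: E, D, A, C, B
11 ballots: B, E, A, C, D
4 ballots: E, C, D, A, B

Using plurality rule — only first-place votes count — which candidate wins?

First-place votes: A 14, B 11, C 15, D 0, E 21.

E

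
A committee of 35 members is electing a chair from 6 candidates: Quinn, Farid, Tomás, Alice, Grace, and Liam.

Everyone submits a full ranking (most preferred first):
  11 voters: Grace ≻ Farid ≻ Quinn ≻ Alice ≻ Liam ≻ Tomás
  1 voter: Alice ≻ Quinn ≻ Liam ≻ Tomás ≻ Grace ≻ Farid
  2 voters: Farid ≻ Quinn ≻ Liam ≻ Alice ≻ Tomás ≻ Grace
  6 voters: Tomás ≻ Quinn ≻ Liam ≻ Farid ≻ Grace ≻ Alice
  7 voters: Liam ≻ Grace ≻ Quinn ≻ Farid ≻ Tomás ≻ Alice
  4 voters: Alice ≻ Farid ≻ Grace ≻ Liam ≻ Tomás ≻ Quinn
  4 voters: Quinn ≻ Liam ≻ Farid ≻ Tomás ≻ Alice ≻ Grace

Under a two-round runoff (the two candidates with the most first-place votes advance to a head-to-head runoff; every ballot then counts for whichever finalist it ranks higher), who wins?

Liam

Round 1 first-place votes: Quinn 4, Farid 2, Tomás 6, Alice 5, Grace 11, Liam 7. Grace and Liam advance.
Runoff: Grace is ranked above Liam on 15 ballots, Liam above Grace on 20.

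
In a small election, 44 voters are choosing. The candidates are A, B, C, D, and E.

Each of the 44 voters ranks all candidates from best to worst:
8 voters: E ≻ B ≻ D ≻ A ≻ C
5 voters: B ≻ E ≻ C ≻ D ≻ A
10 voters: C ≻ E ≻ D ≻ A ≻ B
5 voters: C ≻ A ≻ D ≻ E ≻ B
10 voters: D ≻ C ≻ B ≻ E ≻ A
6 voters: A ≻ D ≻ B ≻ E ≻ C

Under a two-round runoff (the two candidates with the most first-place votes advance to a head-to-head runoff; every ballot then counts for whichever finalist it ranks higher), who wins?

Round 1 first-place votes: A 6, B 5, C 15, D 10, E 8. C and D advance.
Runoff: C is ranked above D on 20 ballots, D above C on 24.

D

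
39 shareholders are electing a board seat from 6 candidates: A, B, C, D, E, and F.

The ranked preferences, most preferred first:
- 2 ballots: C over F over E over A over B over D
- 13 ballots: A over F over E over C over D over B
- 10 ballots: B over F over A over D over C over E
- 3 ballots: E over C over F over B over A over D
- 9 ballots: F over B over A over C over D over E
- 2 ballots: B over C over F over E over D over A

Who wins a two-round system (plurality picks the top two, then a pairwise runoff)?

Round 1 first-place votes: A 13, B 12, C 2, D 0, E 3, F 9. A and B advance.
Runoff: A is ranked above B on 15 ballots, B above A on 24.

B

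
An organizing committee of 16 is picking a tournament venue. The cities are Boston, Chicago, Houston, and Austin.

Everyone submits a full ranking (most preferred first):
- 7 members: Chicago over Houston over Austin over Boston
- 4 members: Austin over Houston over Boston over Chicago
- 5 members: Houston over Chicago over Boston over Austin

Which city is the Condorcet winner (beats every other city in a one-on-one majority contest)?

Houston

Houston vs Boston: 16–0
Houston vs Chicago: 9–7
Houston vs Austin: 12–4
Houston beats every other city.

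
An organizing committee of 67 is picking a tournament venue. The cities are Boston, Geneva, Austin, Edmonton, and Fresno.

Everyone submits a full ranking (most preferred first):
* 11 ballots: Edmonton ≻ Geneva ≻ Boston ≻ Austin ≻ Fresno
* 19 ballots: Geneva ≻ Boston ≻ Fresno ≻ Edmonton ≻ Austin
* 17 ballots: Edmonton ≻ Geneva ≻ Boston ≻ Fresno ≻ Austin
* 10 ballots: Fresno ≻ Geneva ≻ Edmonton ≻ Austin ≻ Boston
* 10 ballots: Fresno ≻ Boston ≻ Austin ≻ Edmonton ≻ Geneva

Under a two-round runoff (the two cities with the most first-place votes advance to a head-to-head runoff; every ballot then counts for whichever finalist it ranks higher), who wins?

Fresno

Round 1 first-place votes: Boston 0, Geneva 19, Austin 0, Edmonton 28, Fresno 20. Edmonton and Fresno advance.
Runoff: Edmonton is ranked above Fresno on 28 ballots, Fresno above Edmonton on 39.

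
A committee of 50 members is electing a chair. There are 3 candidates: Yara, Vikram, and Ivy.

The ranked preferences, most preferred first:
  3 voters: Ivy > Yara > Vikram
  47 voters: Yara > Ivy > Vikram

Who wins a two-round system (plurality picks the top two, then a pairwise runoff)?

Round 1 first-place votes: Yara 47, Vikram 0, Ivy 3. Yara and Ivy advance.
Runoff: Yara is ranked above Ivy on 47 ballots, Ivy above Yara on 3.

Yara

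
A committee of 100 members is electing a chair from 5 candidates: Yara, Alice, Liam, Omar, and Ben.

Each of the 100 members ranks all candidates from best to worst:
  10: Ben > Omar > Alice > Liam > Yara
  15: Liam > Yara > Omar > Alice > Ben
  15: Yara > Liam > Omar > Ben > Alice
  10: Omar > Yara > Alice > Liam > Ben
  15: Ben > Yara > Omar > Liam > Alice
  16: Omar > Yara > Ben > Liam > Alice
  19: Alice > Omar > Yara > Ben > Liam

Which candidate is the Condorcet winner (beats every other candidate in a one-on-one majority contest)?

Omar vs Yara: 55–45
Omar vs Alice: 81–19
Omar vs Liam: 70–30
Omar vs Ben: 75–25
Omar beats every other candidate.

Omar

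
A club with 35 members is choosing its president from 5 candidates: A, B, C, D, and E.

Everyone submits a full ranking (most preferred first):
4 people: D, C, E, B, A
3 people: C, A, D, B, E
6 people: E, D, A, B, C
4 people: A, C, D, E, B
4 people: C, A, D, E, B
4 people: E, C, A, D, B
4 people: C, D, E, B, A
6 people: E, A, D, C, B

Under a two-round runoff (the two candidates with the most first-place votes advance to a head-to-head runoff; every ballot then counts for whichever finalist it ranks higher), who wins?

C

Round 1 first-place votes: A 4, B 0, C 11, D 4, E 16. E and C advance.
Runoff: E is ranked above C on 16 ballots, C above E on 19.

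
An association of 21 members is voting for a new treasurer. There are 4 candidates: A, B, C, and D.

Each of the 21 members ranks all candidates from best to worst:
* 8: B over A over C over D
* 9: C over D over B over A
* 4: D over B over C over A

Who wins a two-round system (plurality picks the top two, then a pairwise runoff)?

Round 1 first-place votes: A 0, B 8, C 9, D 4. C and B advance.
Runoff: C is ranked above B on 9 ballots, B above C on 12.

B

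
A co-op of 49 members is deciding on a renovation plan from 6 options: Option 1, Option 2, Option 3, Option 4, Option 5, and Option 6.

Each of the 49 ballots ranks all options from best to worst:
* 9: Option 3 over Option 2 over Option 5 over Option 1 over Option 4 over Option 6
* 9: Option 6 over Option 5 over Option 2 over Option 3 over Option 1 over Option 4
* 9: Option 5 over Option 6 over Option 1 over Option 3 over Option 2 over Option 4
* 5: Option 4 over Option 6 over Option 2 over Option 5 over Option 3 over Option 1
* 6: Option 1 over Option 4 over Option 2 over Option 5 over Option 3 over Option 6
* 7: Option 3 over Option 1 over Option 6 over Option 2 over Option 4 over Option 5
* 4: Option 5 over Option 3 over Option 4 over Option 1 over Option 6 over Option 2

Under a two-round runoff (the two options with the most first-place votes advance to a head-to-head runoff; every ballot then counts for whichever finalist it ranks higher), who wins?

Option 5

Round 1 first-place votes: Option 1 6, Option 2 0, Option 3 16, Option 4 5, Option 5 13, Option 6 9. Option 3 and Option 5 advance.
Runoff: Option 3 is ranked above Option 5 on 16 ballots, Option 5 above Option 3 on 33.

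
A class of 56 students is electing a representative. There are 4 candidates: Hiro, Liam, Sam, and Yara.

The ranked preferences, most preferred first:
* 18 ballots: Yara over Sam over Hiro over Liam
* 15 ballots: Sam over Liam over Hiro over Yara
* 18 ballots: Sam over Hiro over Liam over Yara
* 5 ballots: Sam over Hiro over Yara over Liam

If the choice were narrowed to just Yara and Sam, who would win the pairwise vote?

Sam

Yara is ranked above Sam on 18 ballots; Sam above Yara on 38.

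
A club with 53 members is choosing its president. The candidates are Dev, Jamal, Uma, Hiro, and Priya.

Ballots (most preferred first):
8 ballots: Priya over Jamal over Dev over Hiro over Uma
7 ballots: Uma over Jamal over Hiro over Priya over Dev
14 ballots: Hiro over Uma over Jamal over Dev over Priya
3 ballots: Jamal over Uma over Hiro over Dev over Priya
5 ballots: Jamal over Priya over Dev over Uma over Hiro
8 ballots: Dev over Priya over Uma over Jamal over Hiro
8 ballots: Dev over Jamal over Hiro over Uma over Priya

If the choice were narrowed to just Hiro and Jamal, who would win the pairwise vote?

Hiro is ranked above Jamal on 14 ballots; Jamal above Hiro on 39.

Jamal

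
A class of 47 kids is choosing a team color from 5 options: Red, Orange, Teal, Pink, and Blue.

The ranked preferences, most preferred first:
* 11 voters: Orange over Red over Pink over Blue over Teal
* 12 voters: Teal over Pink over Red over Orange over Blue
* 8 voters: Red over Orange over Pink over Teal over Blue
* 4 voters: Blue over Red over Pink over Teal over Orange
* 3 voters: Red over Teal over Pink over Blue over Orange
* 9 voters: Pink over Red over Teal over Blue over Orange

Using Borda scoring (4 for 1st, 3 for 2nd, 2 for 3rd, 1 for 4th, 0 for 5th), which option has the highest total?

Red: 11×3 + 12×2 + 8×4 + 4×3 + 3×4 + 9×3 = 140
Orange: 11×4 + 12×1 + 8×3 + 4×0 + 3×0 + 9×0 = 80
Teal: 11×0 + 12×4 + 8×1 + 4×1 + 3×3 + 9×2 = 87
Pink: 11×2 + 12×3 + 8×2 + 4×2 + 3×2 + 9×4 = 124
Blue: 11×1 + 12×0 + 8×0 + 4×4 + 3×1 + 9×1 = 39

Red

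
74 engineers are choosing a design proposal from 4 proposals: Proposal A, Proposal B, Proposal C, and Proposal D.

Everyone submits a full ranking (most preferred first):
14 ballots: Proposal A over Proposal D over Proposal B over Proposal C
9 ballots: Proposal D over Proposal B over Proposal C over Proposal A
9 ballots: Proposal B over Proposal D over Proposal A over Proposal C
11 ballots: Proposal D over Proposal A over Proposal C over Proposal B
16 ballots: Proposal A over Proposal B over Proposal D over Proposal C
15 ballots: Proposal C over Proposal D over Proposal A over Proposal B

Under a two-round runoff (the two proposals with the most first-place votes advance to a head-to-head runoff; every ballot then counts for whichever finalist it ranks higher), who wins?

Proposal D

Round 1 first-place votes: Proposal A 30, Proposal B 9, Proposal C 15, Proposal D 20. Proposal A and Proposal D advance.
Runoff: Proposal A is ranked above Proposal D on 30 ballots, Proposal D above Proposal A on 44.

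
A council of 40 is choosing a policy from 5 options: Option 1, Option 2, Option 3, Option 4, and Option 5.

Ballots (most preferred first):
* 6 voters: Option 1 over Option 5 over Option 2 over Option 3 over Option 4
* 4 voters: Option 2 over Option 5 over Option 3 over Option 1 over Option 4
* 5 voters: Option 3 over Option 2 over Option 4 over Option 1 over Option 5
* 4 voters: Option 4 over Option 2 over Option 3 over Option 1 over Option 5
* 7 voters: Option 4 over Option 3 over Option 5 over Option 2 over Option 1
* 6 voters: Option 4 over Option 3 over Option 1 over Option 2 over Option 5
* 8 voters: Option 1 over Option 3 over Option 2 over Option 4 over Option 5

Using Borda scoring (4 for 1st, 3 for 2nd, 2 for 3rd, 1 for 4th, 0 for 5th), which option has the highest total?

Option 1: 6×4 + 4×1 + 5×1 + 4×1 + 7×0 + 6×2 + 8×4 = 81
Option 2: 6×2 + 4×4 + 5×3 + 4×3 + 7×1 + 6×1 + 8×2 = 84
Option 3: 6×1 + 4×2 + 5×4 + 4×2 + 7×3 + 6×3 + 8×3 = 105
Option 4: 6×0 + 4×0 + 5×2 + 4×4 + 7×4 + 6×4 + 8×1 = 86
Option 5: 6×3 + 4×3 + 5×0 + 4×0 + 7×2 + 6×0 + 8×0 = 44

Option 3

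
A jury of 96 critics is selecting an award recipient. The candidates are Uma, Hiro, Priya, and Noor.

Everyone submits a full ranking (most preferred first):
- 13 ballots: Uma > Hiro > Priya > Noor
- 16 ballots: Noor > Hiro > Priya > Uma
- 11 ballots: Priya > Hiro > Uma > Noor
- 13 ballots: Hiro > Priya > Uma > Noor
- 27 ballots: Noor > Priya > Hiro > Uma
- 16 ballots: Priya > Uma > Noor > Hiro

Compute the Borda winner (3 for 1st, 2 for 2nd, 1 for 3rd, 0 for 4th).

Uma: 13×3 + 16×0 + 11×1 + 13×1 + 27×0 + 16×2 = 95
Hiro: 13×2 + 16×2 + 11×2 + 13×3 + 27×1 + 16×0 = 146
Priya: 13×1 + 16×1 + 11×3 + 13×2 + 27×2 + 16×3 = 190
Noor: 13×0 + 16×3 + 11×0 + 13×0 + 27×3 + 16×1 = 145

Priya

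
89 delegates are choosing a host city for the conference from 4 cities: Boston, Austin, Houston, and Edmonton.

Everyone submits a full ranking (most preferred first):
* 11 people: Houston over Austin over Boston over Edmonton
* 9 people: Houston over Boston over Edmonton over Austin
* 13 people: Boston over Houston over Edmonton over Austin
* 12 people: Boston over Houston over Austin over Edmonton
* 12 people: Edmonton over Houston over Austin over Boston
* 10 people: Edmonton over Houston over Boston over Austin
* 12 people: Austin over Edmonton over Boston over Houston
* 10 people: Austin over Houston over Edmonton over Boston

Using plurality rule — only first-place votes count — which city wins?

Boston

First-place votes: Boston 25, Austin 22, Houston 20, Edmonton 22.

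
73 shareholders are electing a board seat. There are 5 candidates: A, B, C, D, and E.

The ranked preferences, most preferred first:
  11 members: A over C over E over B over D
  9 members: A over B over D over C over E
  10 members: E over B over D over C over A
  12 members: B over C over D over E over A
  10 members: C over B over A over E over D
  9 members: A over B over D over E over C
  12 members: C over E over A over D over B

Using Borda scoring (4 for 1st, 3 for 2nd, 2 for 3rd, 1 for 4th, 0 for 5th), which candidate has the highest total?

A: 11×4 + 9×4 + 10×0 + 12×0 + 10×2 + 9×4 + 12×2 = 160
B: 11×1 + 9×3 + 10×3 + 12×4 + 10×3 + 9×3 + 12×0 = 173
C: 11×3 + 9×1 + 10×1 + 12×3 + 10×4 + 9×0 + 12×4 = 176
D: 11×0 + 9×2 + 10×2 + 12×2 + 10×0 + 9×2 + 12×1 = 92
E: 11×2 + 9×0 + 10×4 + 12×1 + 10×1 + 9×1 + 12×3 = 129

C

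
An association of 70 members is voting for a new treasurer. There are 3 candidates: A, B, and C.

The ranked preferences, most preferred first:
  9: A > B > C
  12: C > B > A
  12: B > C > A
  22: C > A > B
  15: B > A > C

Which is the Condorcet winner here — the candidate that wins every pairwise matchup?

B vs A: 39–31
B vs C: 36–34
B beats every other candidate.

B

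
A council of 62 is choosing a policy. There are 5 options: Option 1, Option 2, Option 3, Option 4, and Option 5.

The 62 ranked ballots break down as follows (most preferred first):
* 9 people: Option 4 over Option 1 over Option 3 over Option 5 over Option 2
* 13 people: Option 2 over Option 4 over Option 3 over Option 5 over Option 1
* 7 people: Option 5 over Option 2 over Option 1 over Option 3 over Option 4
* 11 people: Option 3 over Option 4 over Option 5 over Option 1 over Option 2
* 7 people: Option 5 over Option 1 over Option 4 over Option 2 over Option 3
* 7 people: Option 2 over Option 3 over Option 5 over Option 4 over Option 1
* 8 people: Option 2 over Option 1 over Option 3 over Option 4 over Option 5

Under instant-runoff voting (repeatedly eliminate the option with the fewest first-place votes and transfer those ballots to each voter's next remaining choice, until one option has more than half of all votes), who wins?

Option 2

Round 1: Option 1 0, Option 2 28, Option 3 11, Option 4 9, Option 5 14. Option 1 eliminated.
Round 2: Option 2 28, Option 3 11, Option 4 9, Option 5 14. Option 4 eliminated.
Round 3: Option 2 28, Option 3 20, Option 5 14. Option 5 eliminated.
Round 4: Option 2 42, Option 3 20. Option 2 has a majority (≥32).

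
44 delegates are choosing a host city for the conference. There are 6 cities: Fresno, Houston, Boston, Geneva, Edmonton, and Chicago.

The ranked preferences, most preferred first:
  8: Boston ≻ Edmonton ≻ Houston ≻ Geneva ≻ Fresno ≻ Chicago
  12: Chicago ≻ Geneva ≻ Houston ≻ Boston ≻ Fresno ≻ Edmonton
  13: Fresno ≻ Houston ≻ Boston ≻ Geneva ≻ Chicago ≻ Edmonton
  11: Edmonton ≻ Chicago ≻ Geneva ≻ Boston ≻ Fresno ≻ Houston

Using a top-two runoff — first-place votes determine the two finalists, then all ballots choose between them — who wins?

Chicago

Round 1 first-place votes: Fresno 13, Houston 0, Boston 8, Geneva 0, Edmonton 11, Chicago 12. Fresno and Chicago advance.
Runoff: Fresno is ranked above Chicago on 21 ballots, Chicago above Fresno on 23.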